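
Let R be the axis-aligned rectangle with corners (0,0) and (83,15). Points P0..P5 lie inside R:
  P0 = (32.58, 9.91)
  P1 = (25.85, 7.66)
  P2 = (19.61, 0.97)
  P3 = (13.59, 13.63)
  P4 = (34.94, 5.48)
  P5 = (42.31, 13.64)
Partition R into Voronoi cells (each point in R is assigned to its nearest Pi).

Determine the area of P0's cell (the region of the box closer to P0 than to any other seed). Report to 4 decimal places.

1. box [0,83]×[0,15]: [(0, 0) (83, 0) (83, 15) (0, 15)]
2. ⊥bis P0·P1 via (29.215,8.785): [(32.152, 0) (83, 0) (83, 15) (27.1372, 15)]  |A|=800.3309
3. ⊥bis P0·P2 via (26.095,5.44): [(32.152, 0) (83, 0) (83, 15) (27.1372, 15)]  |A|=800.3309
4. ⊥bis P0·P3 via (23.085,11.77): [(32.152, 0) (83, 0) (83, 15) (27.1372, 15)]  |A|=800.3309
5. ⊥bis P0·P4 via (33.76,7.695): [(30.2114, 5.8046) (47.4724, 15) (27.1372, 15)]  |A|=93.4954
6. ⊥bis P0·P5 via (37.445,11.775): [(30.2114, 5.8046) (38.1189, 10.0171) (36.2087, 15) (27.1372, 15)]  |A|=65.4326
7. canonical 4-gon: [(30.2114, 5.8046) (38.1189, 10.0171) (36.2087, 15) (27.1372, 15)]
8. shoelace: 65.4326

Area of P0's cell: 65.4326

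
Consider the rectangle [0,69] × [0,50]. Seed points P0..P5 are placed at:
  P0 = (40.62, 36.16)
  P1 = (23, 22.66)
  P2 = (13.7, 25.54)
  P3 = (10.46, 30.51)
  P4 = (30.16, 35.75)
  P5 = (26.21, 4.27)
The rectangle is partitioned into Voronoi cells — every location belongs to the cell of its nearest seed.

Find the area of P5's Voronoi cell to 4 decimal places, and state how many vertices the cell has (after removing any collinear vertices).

1. box [0,69]×[0,50]: [(0, 0) (69, 0) (69, 50) (0, 50)]
2. ⊥bis P5·P0 via (33.415,20.215): [(0, 35.3141) (0, 0) (69, 0) (69, 4.1354)]  |A|=1361.0061
3. ⊥bis P5·P1 via (24.605,13.465): [(41.7357, 16.4552) (0, 9.1702) (0, 0) (69, 0) (69, 4.1354)]  |A|=815.439
4. ⊥bis P5·P2 via (19.955,14.905): [(41.7357, 16.4552) (14.511, 11.7031) (0, 3.1684) (0, 0) (69, 0) (69, 4.1354)]  |A|=771.8935
5. ⊥bis P5·P3 via (18.335,17.39): [(41.7357, 16.4552) (14.511, 11.7031) (0, 3.1684) (0, 0) (69, 0) (69, 4.1354)]  |A|=771.8935
6. ⊥bis P5·P4 via (28.185,20.01): [(41.7357, 16.4552) (14.511, 11.7031) (0, 3.1684) (0, 0) (69, 0) (69, 4.1354)]  |A|=771.8935
7. canonical 6-gon: [(41.7357, 16.4552) (14.511, 11.7031) (0, 3.1684) (0, 0) (69, 0) (69, 4.1354)]
8. shoelace: 771.8935

Area of P5's cell: 771.8935 (6 vertices)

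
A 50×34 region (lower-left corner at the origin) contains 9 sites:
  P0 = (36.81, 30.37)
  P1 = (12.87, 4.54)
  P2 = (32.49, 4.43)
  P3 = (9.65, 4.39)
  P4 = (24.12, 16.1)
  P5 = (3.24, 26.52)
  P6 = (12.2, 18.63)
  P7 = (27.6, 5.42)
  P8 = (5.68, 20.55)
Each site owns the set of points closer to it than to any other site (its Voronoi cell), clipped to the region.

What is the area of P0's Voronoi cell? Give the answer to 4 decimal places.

Area of P0's cell: 387.3259

1. box [0,50]×[0,34]: [(0, 0) (50, 0) (50, 34) (0, 34)]
2. ⊥bis P0·P1 via (24.84,17.455): [(43.673, 0) (50, 0) (50, 34) (6.9888, 34)]  |A|=838.7487
3. ⊥bis P0·P2 via (34.65,17.4): [(22.7635, 19.3796) (50, 14.8436) (50, 34) (6.9888, 34)]  |A|=575.2974
4. ⊥bis P0·P3 via (23.23,17.38): [(10.0148, 31.1954) (22.7635, 19.3796) (50, 14.8436) (50, 34) (7.3321, 34)]  |A|=574.816
5. ⊥bis P0·P4 via (30.465,23.235): [(37.5741, 16.913) (50, 14.8436) (50, 34) (18.3597, 34)]  |A|=389.3361
6. ⊥bis P0·P5 via (20.025,28.445): [(19.5047, 32.9818) (37.5741, 16.913) (50, 14.8436) (50, 34) (19.3879, 34)]  |A|=388.8126
7. ⊥bis P0·P6 via (24.505,24.5): [(21.1618, 31.5081) (37.5741, 16.913) (50, 14.8436) (50, 34) (19.9731, 34)]  |A|=387.3259
8. ⊥bis P0·P7 via (32.205,17.895): [(21.1618, 31.5081) (37.5741, 16.913) (50, 14.8436) (50, 34) (19.9731, 34)]  |A|=387.3259
9. ⊥bis P0·P8 via (21.245,25.46): [(21.1618, 31.5081) (37.5741, 16.913) (50, 14.8436) (50, 34) (19.9731, 34)]  |A|=387.3259
10. canonical 5-gon: [(21.1618, 31.5081) (37.5741, 16.913) (50, 14.8436) (50, 34) (19.9731, 34)]
11. shoelace: 387.3259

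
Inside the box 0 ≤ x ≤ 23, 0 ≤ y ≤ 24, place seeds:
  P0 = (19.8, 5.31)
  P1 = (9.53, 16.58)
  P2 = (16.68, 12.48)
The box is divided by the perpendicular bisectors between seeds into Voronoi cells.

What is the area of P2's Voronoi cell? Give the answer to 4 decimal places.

1. box [0,23]×[0,24]: [(0, 0) (23, 0) (23, 24) (0, 24)]
2. ⊥bis P2·P0 via (18.24,8.895): [(0, 0.9579) (23, 10.9663) (23, 24) (0, 24)]  |A|=414.8714
3. ⊥bis P2·P1 via (13.105,14.53): [(7.0921, 4.044) (23, 10.9663) (23, 24) (18.5353, 24)]  |A|=148.218
4. canonical 4-gon: [(7.0921, 4.044) (23, 10.9663) (23, 24) (18.5353, 24)]
5. shoelace: 148.218

Area of P2's cell: 148.2180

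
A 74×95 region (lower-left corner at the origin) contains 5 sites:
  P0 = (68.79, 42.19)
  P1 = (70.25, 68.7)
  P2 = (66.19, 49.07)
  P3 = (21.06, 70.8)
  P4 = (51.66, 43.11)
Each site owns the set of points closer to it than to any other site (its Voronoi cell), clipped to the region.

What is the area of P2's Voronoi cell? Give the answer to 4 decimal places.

1. box [0,74]×[0,95]: [(0, 0) (74, 0) (74, 95) (0, 95)]
2. ⊥bis P2·P0 via (67.49,45.63): [(0, 20.1251) (74, 48.0902) (74, 95) (0, 95)]  |A|=4506.0364
3. ⊥bis P2·P1 via (68.22,58.885): [(0, 72.9947) (0, 20.1251) (74, 48.0902) (74, 57.6895)]  |A|=2311.353
4. ⊥bis P2·P3 via (43.625,59.935): [(45.3927, 63.6063) (29.8966, 31.4232) (74, 48.0902) (74, 57.6895)]  |A|=717.8607
5. ⊥bis P2·P4 via (58.925,46.09): [(52.3285, 62.1718) (60.2379, 42.8894) (74, 48.0902) (74, 57.6895)]  |A|=257.2678
6. canonical 4-gon: [(52.3285, 62.1718) (60.2379, 42.8894) (74, 48.0902) (74, 57.6895)]
7. shoelace: 257.2678

Area of P2's cell: 257.2678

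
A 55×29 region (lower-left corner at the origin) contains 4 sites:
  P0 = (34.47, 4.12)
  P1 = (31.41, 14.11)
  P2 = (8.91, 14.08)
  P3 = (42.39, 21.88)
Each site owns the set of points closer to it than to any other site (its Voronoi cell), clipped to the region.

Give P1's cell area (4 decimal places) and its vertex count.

Area of P1's cell: 329.8249 (4 vertices)

1. box [0,55]×[0,29]: [(0, 0) (55, 0) (55, 29) (0, 29)]
2. ⊥bis P1·P0 via (32.94,9.115): [(0, 0) (3.1822, 0) (55, 15.8721) (55, 29) (0, 29)]  |A|=1183.771
3. ⊥bis P1·P2 via (20.16,14.095): [(20.1719, 5.204) (55, 15.8721) (55, 29) (20.1401, 29)]  |A|=643.372
4. ⊥bis P1·P3 via (36.9,17.995): [(20.1719, 5.204) (41.359, 11.6938) (29.1123, 29) (20.1401, 29)]  |A|=329.8249
5. canonical 4-gon: [(20.1719, 5.204) (41.359, 11.6938) (29.1123, 29) (20.1401, 29)]
6. shoelace: 329.8249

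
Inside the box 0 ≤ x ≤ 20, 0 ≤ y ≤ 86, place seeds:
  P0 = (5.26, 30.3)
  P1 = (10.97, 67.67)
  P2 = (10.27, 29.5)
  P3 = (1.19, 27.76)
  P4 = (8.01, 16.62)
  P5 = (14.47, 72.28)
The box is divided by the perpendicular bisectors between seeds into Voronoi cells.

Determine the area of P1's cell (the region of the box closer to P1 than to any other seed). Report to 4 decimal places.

1. box [0,20]×[0,86]: [(0, 0) (20, 0) (20, 86) (0, 86)]
2. ⊥bis P1·P0 via (8.115,48.985): [(0, 50.2249) (20, 47.169) (20, 86) (0, 86)]  |A|=746.0604
3. ⊥bis P1·P2 via (10.62,48.585): [(0, 50.2249) (10.7483, 48.5826) (20, 48.413) (20, 86) (0, 86)]  |A|=740.306
4. ⊥bis P1·P3 via (6.08,47.715): [(0, 50.2249) (10.7483, 48.5826) (20, 48.413) (20, 86) (0, 86)]  |A|=740.306
5. ⊥bis P1·P4 via (9.49,42.145): [(0, 50.2249) (10.7483, 48.5826) (20, 48.413) (20, 86) (0, 86)]  |A|=740.306
6. ⊥bis P1·P5 via (12.72,69.975): [(0, 79.6323) (0, 50.2249) (10.7483, 48.5826) (20, 48.413) (20, 64.4479)]  |A|=461.1075
7. canonical 5-gon: [(0, 79.6323) (0, 50.2249) (10.7483, 48.5826) (20, 48.413) (20, 64.4479)]
8. shoelace: 461.1075

Area of P1's cell: 461.1075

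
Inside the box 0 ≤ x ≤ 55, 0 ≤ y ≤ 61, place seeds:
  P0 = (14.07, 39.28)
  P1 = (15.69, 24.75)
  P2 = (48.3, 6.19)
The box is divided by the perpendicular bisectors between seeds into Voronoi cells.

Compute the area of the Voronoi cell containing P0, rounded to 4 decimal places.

1. box [0,55]×[0,61]: [(0, 0) (55, 0) (55, 61) (0, 61)]
2. ⊥bis P0·P1 via (14.88,32.015): [(0, 30.356) (55, 36.4881) (55, 61) (0, 61)]  |A|=1516.7874
3. ⊥bis P0·P2 via (31.185,22.735): [(0, 30.356) (43.2093, 35.1735) (55, 47.3705) (55, 61) (0, 61)]  |A|=1452.632
4. canonical 5-gon: [(0, 30.356) (43.2093, 35.1735) (55, 47.3705) (55, 61) (0, 61)]
5. shoelace: 1452.632

Area of P0's cell: 1452.6320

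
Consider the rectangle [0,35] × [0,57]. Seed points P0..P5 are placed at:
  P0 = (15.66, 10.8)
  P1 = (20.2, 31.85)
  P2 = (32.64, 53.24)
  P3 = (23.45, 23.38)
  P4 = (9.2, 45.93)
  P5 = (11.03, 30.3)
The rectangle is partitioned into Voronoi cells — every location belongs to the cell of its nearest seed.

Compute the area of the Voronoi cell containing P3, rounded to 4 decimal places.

1. box [0,35]×[0,57]: [(0, 0) (35, 0) (35, 57) (0, 57)]
2. ⊥bis P3·P0 via (19.555,17.09): [(0, 29.1992) (35, 7.5259) (35, 57) (0, 57)]  |A|=1352.3114
3. ⊥bis P3·P1 via (21.825,27.615): [(9.9294, 23.0506) (35, 7.5259) (35, 32.6703)]  |A|=315.1939
4. ⊥bis P3·P2 via (28.045,38.31): [(9.9294, 23.0506) (35, 7.5259) (35, 32.6703)]  |A|=315.1939
5. ⊥bis P3·P4 via (16.325,34.655): [(9.9294, 23.0506) (35, 7.5259) (35, 32.6703)]  |A|=315.1939
6. ⊥bis P3·P5 via (17.24,26.84): [(16.5425, 25.588) (13.795, 20.6568) (35, 7.5259) (35, 32.6703)]  |A|=302.3745
7. canonical 4-gon: [(16.5425, 25.588) (13.795, 20.6568) (35, 7.5259) (35, 32.6703)]
8. shoelace: 302.3745

Area of P3's cell: 302.3745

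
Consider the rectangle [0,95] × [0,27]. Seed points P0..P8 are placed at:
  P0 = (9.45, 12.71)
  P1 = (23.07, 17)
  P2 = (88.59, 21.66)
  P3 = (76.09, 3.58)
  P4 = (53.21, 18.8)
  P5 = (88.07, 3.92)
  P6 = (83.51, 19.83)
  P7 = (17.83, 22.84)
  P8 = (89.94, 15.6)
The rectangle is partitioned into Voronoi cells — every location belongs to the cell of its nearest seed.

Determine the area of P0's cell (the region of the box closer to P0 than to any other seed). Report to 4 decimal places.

Area of P0's cell: 395.2077

1. box [0,95]×[0,27]: [(0, 0) (95, 0) (95, 27) (0, 27)]
2. ⊥bis P0·P1 via (16.26,14.855): [(0, 0) (20.939, 0) (12.4346, 27) (0, 27)]  |A|=450.5435
3. ⊥bis P0·P2 via (49.02,17.185): [(0, 0) (20.939, 0) (12.4346, 27) (0, 27)]  |A|=450.5435
4. ⊥bis P0·P3 via (42.77,8.145): [(0, 0) (20.939, 0) (12.4346, 27) (0, 27)]  |A|=450.5435
5. ⊥bis P0·P4 via (31.33,15.755): [(0, 0) (20.939, 0) (12.4346, 27) (0, 27)]  |A|=450.5435
6. ⊥bis P0·P5 via (48.76,8.315): [(0, 0) (20.939, 0) (12.4346, 27) (0, 27)]  |A|=450.5435
7. ⊥bis P0·P6 via (46.48,16.27): [(0, 0) (20.939, 0) (12.4346, 27) (0, 27)]  |A|=450.5435
8. ⊥bis P0·P7 via (13.64,17.775): [(0, 0) (20.939, 0) (15.9394, 15.8728) (2.4885, 27) (0, 27)]  |A|=395.2077
9. ⊥bis P0·P8 via (49.695,14.155): [(0, 0) (20.939, 0) (15.9394, 15.8728) (2.4885, 27) (0, 27)]  |A|=395.2077
10. canonical 5-gon: [(0, 0) (20.939, 0) (15.9394, 15.8728) (2.4885, 27) (0, 27)]
11. shoelace: 395.2077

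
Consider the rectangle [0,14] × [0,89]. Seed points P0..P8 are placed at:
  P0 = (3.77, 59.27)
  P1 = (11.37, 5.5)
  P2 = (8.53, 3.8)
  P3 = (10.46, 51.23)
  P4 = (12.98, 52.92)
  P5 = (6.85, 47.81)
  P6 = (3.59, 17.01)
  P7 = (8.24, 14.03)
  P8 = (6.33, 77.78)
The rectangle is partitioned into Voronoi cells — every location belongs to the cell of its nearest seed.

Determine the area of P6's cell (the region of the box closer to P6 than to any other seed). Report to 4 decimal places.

Area of P6's cell: 208.6797

1. box [0,14]×[0,89]: [(0, 0) (14, 0) (14, 89) (0, 89)]
2. ⊥bis P6·P0 via (3.68,38.14): [(0, 38.1557) (0, 0) (14, 0) (14, 38.096)]  |A|=533.762
3. ⊥bis P6·P1 via (7.48,11.255): [(0, 38.1557) (0, 6.199) (14, 15.6621) (14, 38.096)]  |A|=380.7343
4. ⊥bis P6·P2 via (6.06,10.405): [(0, 38.1557) (0, 8.1388) (6.4237, 10.541) (14, 15.6621) (14, 38.096)]  |A|=374.504
5. ⊥bis P6·P3 via (7.025,34.12): [(0, 35.5303) (0, 8.1388) (6.4237, 10.541) (14, 15.6621) (14, 32.7197)]  |A|=318.4922
6. ⊥bis P6·P4 via (8.285,34.965): [(0, 35.5303) (0, 8.1388) (6.4237, 10.541) (14, 15.6621) (14, 32.7197)]  |A|=318.4922
7. ⊥bis P6·P5 via (5.22,32.41): [(0, 32.9625) (0, 8.1388) (6.4237, 10.541) (14, 15.6621) (14, 31.4807)]  |A|=291.8443
8. ⊥bis P6·P7 via (5.915,15.52): [(0, 32.9625) (0, 8.1388) (1.5581, 8.7215) (14, 28.1359) (14, 31.4807)]  |A|=208.6797
9. ⊥bis P6·P8 via (4.96,47.395): [(0, 32.9625) (0, 8.1388) (1.5581, 8.7215) (14, 28.1359) (14, 31.4807)]  |A|=208.6797
10. canonical 5-gon: [(0, 32.9625) (0, 8.1388) (1.5581, 8.7215) (14, 28.1359) (14, 31.4807)]
11. shoelace: 208.6797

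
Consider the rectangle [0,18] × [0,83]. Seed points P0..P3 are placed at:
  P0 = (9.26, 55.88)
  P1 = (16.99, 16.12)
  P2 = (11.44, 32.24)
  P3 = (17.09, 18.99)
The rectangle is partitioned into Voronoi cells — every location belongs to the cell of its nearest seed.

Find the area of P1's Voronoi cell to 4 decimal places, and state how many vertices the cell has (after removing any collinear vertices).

Area of P1's cell: 321.0325 (4 vertices)

1. box [0,18]×[0,83]: [(0, 0) (18, 0) (18, 83) (0, 83)]
2. ⊥bis P1·P0 via (13.125,36): [(0, 33.4483) (0, 0) (18, 0) (18, 36.9478)]  |A|=633.5646
3. ⊥bis P1·P2 via (14.215,24.18): [(0, 19.2859) (0, 0) (18, 0) (18, 25.4831)]  |A|=402.9212
4. ⊥bis P1·P3 via (17.04,17.555): [(0, 18.1487) (0, 0) (18, 0) (18, 17.5216)]  |A|=321.0325
5. canonical 4-gon: [(0, 18.1487) (0, 0) (18, 0) (18, 17.5216)]
6. shoelace: 321.0325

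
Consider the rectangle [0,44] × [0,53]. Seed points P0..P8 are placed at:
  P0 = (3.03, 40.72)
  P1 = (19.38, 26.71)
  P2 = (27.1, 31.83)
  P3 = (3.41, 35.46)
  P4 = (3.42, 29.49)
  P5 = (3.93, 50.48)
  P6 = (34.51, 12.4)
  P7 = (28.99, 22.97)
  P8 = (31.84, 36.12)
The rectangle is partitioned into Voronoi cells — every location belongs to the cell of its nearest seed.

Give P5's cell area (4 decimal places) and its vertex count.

1. box [0,44]×[0,53]: [(0, 0) (44, 0) (44, 53) (0, 53)]
2. ⊥bis P5·P0 via (3.48,45.6): [(0, 45.9209) (44, 41.8635) (44, 53) (0, 53)]  |A|=400.7426
3. ⊥bis P5·P1 via (11.655,38.595): [(0, 45.9209) (20.0776, 44.0695) (33.8173, 53) (0, 53)]  |A|=222.0682
4. ⊥bis P5·P2 via (15.515,41.155): [(0, 45.9209) (18.0141, 44.2598) (25.0493, 53) (0, 53)]  |A|=173.23
5. ⊥bis P5·P3 via (3.67,42.97): [(0, 45.9209) (18.0141, 44.2598) (25.0493, 53) (0, 53)]  |A|=173.23
6. ⊥bis P5·P4 via (3.675,39.985): [(0, 45.9209) (18.0141, 44.2598) (25.0493, 53) (0, 53)]  |A|=173.23
7. ⊥bis P5·P6 via (19.22,31.44): [(0, 45.9209) (18.0141, 44.2598) (25.0493, 53) (0, 53)]  |A|=173.23
8. ⊥bis P5·P7 via (16.46,36.725): [(0, 45.9209) (18.0141, 44.2598) (25.0493, 53) (0, 53)]  |A|=173.23
9. ⊥bis P5·P8 via (17.885,43.3): [(0, 45.9209) (18.0141, 44.2598) (19.025, 45.5157) (22.8758, 53) (0, 53)]  |A|=165.0963
10. canonical 5-gon: [(0, 45.9209) (18.0141, 44.2598) (19.025, 45.5157) (22.8758, 53) (0, 53)]
11. shoelace: 165.0963

Area of P5's cell: 165.0963 (5 vertices)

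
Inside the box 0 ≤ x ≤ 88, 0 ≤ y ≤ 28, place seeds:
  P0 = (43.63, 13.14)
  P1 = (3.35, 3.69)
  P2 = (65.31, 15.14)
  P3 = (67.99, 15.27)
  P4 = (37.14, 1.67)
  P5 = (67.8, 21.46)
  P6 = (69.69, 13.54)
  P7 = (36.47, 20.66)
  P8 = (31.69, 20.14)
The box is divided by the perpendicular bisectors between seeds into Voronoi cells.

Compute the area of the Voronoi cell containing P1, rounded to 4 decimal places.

Area of P1's cell: 441.8866

1. box [0,88]×[0,28]: [(0, 0) (88, 0) (88, 28) (0, 28)]
2. ⊥bis P1·P0 via (23.49,8.415): [(0, 0) (25.4642, 0) (18.8952, 28) (0, 28)]  |A|=621.032
3. ⊥bis P1·P2 via (34.33,9.415): [(0, 0) (25.4642, 0) (18.8952, 28) (0, 28)]  |A|=621.032
4. ⊥bis P1·P3 via (35.67,9.48): [(0, 0) (25.4642, 0) (18.8952, 28) (0, 28)]  |A|=621.032
5. ⊥bis P1·P4 via (20.245,2.68): [(0, 0) (20.0848, 0) (21.1772, 18.2732) (18.8952, 28) (0, 28)]  |A|=571.8822
6. ⊥bis P1·P5 via (35.575,12.575): [(0, 0) (20.0848, 0) (21.1772, 18.2732) (18.8952, 28) (0, 28)]  |A|=571.8822
7. ⊥bis P1·P6 via (36.52,8.615): [(0, 0) (20.0848, 0) (21.1772, 18.2732) (18.8952, 28) (0, 28)]  |A|=571.8822
8. ⊥bis P1·P7 via (19.91,12.175): [(0, 0) (20.0848, 0) (20.7183, 10.5974) (11.8016, 28) (0, 28)]  |A|=499.169
9. ⊥bis P1·P8 via (17.52,11.915): [(0, 0) (20.0848, 0) (20.4911, 6.7964) (8.1834, 28) (0, 28)]  |A|=441.8866
10. canonical 5-gon: [(0, 0) (20.0848, 0) (20.4911, 6.7964) (8.1834, 28) (0, 28)]
11. shoelace: 441.8866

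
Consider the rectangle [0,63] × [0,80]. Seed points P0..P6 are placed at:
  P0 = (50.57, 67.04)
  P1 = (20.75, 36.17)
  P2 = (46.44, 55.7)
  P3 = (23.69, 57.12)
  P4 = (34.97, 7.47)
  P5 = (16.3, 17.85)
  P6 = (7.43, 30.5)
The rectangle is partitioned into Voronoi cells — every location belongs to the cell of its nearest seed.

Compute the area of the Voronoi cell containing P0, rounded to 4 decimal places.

1. box [0,63]×[0,80]: [(0, 0) (63, 0) (63, 80) (0, 80)]
2. ⊥bis P0·P1 via (35.66,51.605): [(63, 25.1949) (63, 80) (6.2652, 80)]  |A|=1554.6779
3. ⊥bis P0·P2 via (48.505,61.37): [(11.6597, 74.789) (63, 56.091) (63, 80) (6.2652, 80)]  |A|=761.5722
4. ⊥bis P0·P3 via (37.13,62.08): [(35.6664, 66.0458) (63, 56.091) (63, 80) (30.5167, 80)]  |A|=553.3995
5. ⊥bis P0·P4 via (42.77,37.255): [(35.6664, 66.0458) (63, 56.091) (63, 80) (30.5167, 80)]  |A|=553.3995
6. ⊥bis P0·P5 via (33.435,42.445): [(35.6664, 66.0458) (63, 56.091) (63, 80) (30.5167, 80)]  |A|=553.3995
7. ⊥bis P0·P6 via (29,48.77): [(35.6664, 66.0458) (63, 56.091) (63, 80) (30.5167, 80)]  |A|=553.3995
8. canonical 4-gon: [(35.6664, 66.0458) (63, 56.091) (63, 80) (30.5167, 80)]
9. shoelace: 553.3995

Area of P0's cell: 553.3995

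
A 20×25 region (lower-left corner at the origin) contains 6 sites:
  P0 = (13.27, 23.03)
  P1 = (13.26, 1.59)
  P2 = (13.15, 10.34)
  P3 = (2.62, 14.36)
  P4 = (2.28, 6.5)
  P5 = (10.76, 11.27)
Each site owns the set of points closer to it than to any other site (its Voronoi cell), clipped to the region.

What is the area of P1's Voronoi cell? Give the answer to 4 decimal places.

1. box [0,20]×[0,25]: [(0, 0) (20, 0) (20, 25) (0, 25)]
2. ⊥bis P1·P0 via (13.265,12.31): [(0, 12.3162) (0, 0) (20, 0) (20, 12.3069)]  |A|=246.2305
3. ⊥bis P1·P2 via (13.205,5.965): [(0, 5.799) (0, 0) (20, 0) (20, 6.0504)]  |A|=118.4942
4. ⊥bis P1·P3 via (7.94,7.975): [(5.41, 5.867) (0, 1.3594) (0, 0) (20, 0) (20, 6.0504)]  |A|=106.485
5. ⊥bis P1·P4 via (7.77,4.045): [(8.6027, 5.9071) (5.9612, 0) (20, 0) (20, 6.0504)]  |A|=75.9439
6. ⊥bis P1·P5 via (12.01,6.43): [(10.0562, 5.9254) (8.4222, 5.5034) (5.9612, 0) (20, 0) (20, 6.0504)]  |A|=75.6521
7. canonical 5-gon: [(10.0562, 5.9254) (8.4222, 5.5034) (5.9612, 0) (20, 0) (20, 6.0504)]
8. shoelace: 75.6521

Area of P1's cell: 75.6521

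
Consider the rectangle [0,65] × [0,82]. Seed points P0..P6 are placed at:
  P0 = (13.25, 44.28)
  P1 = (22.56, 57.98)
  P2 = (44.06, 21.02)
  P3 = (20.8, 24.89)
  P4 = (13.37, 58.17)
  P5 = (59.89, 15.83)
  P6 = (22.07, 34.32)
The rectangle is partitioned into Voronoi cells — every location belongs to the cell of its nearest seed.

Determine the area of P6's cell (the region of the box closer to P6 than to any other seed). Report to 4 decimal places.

1. box [0,65]×[0,82]: [(0, 0) (65, 0) (65, 82) (0, 82)]
2. ⊥bis P6·P0 via (17.66,39.3): [(0, 23.6613) (0, 0) (65, 0) (65, 81.2216)]  |A|=3408.694
3. ⊥bis P6·P1 via (22.315,46.15): [(25.325, 46.0877) (0, 23.6613) (0, 0) (65, 0) (65, 45.266)]  |A|=2695.4249
4. ⊥bis P6·P2 via (33.065,27.67): [(43.9708, 45.7015) (25.325, 46.0877) (0, 23.6613) (0, 0) (16.3296, 0)]  |A|=1107.3168
5. ⊥bis P6·P3 via (21.435,29.605): [(33.2712, 28.0109) (43.9708, 45.7015) (25.325, 46.0877) (8.6555, 31.3261)]  |A|=376.3081
6. ⊥bis P6·P4 via (17.72,46.245): [(33.2712, 28.0109) (43.9708, 45.7015) (25.325, 46.0877) (8.6555, 31.3261)]  |A|=376.3081
7. ⊥bis P6·P5 via (40.98,25.075): [(33.2712, 28.0109) (43.9708, 45.7015) (25.325, 46.0877) (8.6555, 31.3261)]  |A|=376.3081
8. canonical 4-gon: [(33.2712, 28.0109) (43.9708, 45.7015) (25.325, 46.0877) (8.6555, 31.3261)]
9. shoelace: 376.3081

Area of P6's cell: 376.3081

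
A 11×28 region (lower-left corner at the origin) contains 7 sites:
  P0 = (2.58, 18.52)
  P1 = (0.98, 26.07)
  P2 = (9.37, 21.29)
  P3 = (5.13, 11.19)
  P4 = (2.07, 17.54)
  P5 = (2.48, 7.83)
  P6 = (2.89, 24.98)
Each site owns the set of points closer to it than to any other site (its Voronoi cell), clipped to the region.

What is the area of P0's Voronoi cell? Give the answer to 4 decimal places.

1. box [0,11]×[0,28]: [(0, 0) (11, 0) (11, 28) (0, 28)]
2. ⊥bis P0·P1 via (1.78,22.295): [(0, 21.9178) (0, 0) (11, 0) (11, 24.2489)]  |A|=253.9168
3. ⊥bis P0·P2 via (5.975,19.905): [(4.7438, 22.9231) (0, 21.9178) (0, 0) (11, 0) (11, 7.5874)]  |A|=201.7976
4. ⊥bis P0·P3 via (3.855,14.855): [(7.5156, 16.1285) (4.7438, 22.9231) (0, 21.9178) (0, 13.5139)]  |A|=49.0895
5. ⊥bis P0·P4 via (2.325,18.03): [(6.5946, 15.8081) (7.5156, 16.1285) (4.7438, 22.9231) (0, 21.9178) (0, 19.2399)]  |A|=30.2091
6. ⊥bis P0·P5 via (2.53,13.175): [(6.5946, 15.8081) (7.5156, 16.1285) (4.7438, 22.9231) (0, 21.9178) (0, 19.2399)]  |A|=30.2091
7. ⊥bis P0·P6 via (2.735,21.75): [(6.5946, 15.8081) (7.5156, 16.1285) (5.272, 21.6283) (0, 21.8812) (0, 19.2399)]  |A|=26.7761
8. canonical 5-gon: [(6.5946, 15.8081) (7.5156, 16.1285) (5.272, 21.6283) (0, 21.8812) (0, 19.2399)]
9. shoelace: 26.7761

Area of P0's cell: 26.7761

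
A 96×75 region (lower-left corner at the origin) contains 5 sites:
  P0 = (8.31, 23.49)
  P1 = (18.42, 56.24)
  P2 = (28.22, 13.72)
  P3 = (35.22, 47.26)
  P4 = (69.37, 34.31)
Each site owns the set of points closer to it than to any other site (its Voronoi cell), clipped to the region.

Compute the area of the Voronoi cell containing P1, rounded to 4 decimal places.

1. box [0,96]×[0,75]: [(0, 0) (96, 0) (96, 75) (0, 75)]
2. ⊥bis P1·P0 via (13.365,39.865): [(0, 43.9908) (96, 14.3554) (96, 75) (0, 75)]  |A|=4399.3828
3. ⊥bis P1·P2 via (23.32,34.98): [(0, 43.9908) (26.6804, 35.7545) (96, 51.7313) (96, 75) (0, 75)]  |A|=3103.9422
4. ⊥bis P1·P3 via (26.82,51.75): [(0, 43.9908) (19.4613, 37.9831) (39.2477, 75) (0, 75)]  |A|=1028.1531
5. ⊥bis P1·P4 via (43.895,45.275): [(0, 43.9908) (19.4613, 37.9831) (39.2477, 75) (0, 75)]  |A|=1028.1531
6. canonical 4-gon: [(0, 43.9908) (19.4613, 37.9831) (39.2477, 75) (0, 75)]
7. shoelace: 1028.1531

Area of P1's cell: 1028.1531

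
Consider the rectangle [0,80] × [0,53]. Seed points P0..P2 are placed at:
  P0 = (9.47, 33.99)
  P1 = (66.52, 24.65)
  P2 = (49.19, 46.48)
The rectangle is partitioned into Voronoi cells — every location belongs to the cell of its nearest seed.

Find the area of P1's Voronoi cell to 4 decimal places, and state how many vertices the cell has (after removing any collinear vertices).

1. box [0,80]×[0,53]: [(0, 0) (80, 0) (80, 53) (0, 53)]
2. ⊥bis P1·P0 via (37.995,29.32): [(33.1948, 0) (80, 0) (80, 53) (41.8718, 53)]  |A|=2250.734
3. ⊥bis P1·P2 via (57.855,35.565): [(36.2034, 18.3766) (33.1948, 0) (80, 0) (80, 53) (79.8173, 53)]  |A|=1593.8338
4. canonical 5-gon: [(36.2034, 18.3766) (33.1948, 0) (80, 0) (80, 53) (79.8173, 53)]
5. shoelace: 1593.8338

Area of P1's cell: 1593.8338 (5 vertices)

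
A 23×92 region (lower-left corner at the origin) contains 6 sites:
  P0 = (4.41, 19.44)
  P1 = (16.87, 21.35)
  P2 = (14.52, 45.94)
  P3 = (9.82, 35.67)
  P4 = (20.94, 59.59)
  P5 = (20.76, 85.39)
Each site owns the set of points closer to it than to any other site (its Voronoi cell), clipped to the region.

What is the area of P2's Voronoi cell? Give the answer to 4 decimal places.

Area of P2's cell: 335.4213

1. box [0,23]×[0,92]: [(0, 0) (23, 0) (23, 92) (0, 92)]
2. ⊥bis P2·P0 via (9.465,32.69): [(0, 36.301) (23, 27.5263) (23, 92) (0, 92)]  |A|=1381.9865
3. ⊥bis P2·P1 via (15.695,33.645): [(0, 36.301) (8.7112, 32.9776) (23, 34.3431) (23, 92) (0, 92)]  |A|=1333.2843
4. ⊥bis P2·P3 via (12.17,40.805): [(0, 46.3745) (23, 35.8487) (23, 92) (0, 92)]  |A|=1170.4327
5. ⊥bis P2·P4 via (17.73,52.765): [(0, 61.1039) (0, 46.3745) (23, 35.8487) (23, 50.2864)]  |A|=335.4213
6. ⊥bis P2·P5 via (17.64,65.665): [(0, 61.1039) (0, 46.3745) (23, 35.8487) (23, 50.2864)]  |A|=335.4213
7. canonical 4-gon: [(0, 61.1039) (0, 46.3745) (23, 35.8487) (23, 50.2864)]
8. shoelace: 335.4213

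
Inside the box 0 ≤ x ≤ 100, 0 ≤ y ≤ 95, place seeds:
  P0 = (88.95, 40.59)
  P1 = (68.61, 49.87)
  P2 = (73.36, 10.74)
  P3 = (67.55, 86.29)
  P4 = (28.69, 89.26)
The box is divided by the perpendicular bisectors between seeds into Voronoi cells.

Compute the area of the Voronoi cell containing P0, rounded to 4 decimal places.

1. box [0,100]×[0,95]: [(0, 0) (100, 0) (100, 95) (0, 95)]
2. ⊥bis P0·P1 via (78.78,45.23): [(58.1441, 0) (100, 0) (100, 91.7402)]  |A|=1919.9351
3. ⊥bis P0·P2 via (81.155,25.665): [(72.0283, 30.4317) (100, 15.8227) (100, 91.7402)]  |A|=1061.7697
4. ⊥bis P0·P3 via (78.25,63.44): [(89.4895, 68.7031) (72.0283, 30.4317) (100, 15.8227) (100, 73.6249)]  |A|=966.5689
5. ⊥bis P0·P4 via (58.82,64.925): [(89.4895, 68.7031) (72.0283, 30.4317) (100, 15.8227) (100, 73.6249)]  |A|=966.5689
6. canonical 4-gon: [(89.4895, 68.7031) (72.0283, 30.4317) (100, 15.8227) (100, 73.6249)]
7. shoelace: 966.5689

Area of P0's cell: 966.5689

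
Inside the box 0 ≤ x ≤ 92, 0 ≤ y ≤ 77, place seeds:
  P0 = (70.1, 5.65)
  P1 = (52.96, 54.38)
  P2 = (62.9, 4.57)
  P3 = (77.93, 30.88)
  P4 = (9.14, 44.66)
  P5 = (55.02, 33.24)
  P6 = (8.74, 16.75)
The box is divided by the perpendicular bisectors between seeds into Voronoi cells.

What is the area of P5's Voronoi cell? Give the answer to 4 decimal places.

Area of P5's cell: 921.8312

1. box [0,92]×[0,77]: [(0, 0) (92, 0) (92, 77) (0, 77)]
2. ⊥bis P5·P0 via (62.56,19.445): [(0, 0) (26.9839, 0) (92, 35.5362) (92, 77) (0, 77)]  |A|=5928.7887
3. ⊥bis P5·P1 via (53.99,43.81): [(0, 38.5489) (0, 0) (26.9839, 0) (92, 35.5362) (92, 47.5139)]  |A|=2803.6784
4. ⊥bis P5·P2 via (58.96,18.905): [(0, 38.5489) (0, 2.6997) (64.2141, 20.3491) (92, 35.5362) (92, 47.5139)]  |A|=2442.4484
5. ⊥bis P5·P3 via (66.475,32.06): [(67.8243, 45.1581) (0, 38.5489) (0, 2.6997) (64.2141, 20.3491) (65.3316, 20.9599)]  |A|=1993.1657
6. ⊥bis P5·P4 via (32.08,38.95): [(67.8243, 45.1581) (32.7751, 41.7427) (24.7502, 9.5024) (64.2141, 20.3491) (65.3316, 20.9599)]  |A|=1034.0033
7. ⊥bis P5·P6 via (31.88,24.995): [(67.8243, 45.1581) (32.7751, 41.7427) (29.9528, 30.4038) (36.2718, 12.6691) (64.2141, 20.3491) (65.3316, 20.9599)]  |A|=921.8312
8. canonical 6-gon: [(67.8243, 45.1581) (32.7751, 41.7427) (29.9528, 30.4038) (36.2718, 12.6691) (64.2141, 20.3491) (65.3316, 20.9599)]
9. shoelace: 921.8312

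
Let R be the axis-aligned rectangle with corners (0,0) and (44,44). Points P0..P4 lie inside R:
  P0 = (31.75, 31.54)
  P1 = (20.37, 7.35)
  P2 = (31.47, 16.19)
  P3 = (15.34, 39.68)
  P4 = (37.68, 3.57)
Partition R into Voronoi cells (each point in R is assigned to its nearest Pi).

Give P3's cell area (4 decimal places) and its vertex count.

Area of P3's cell: 488.0428 (5 vertices)

1. box [0,44]×[0,44]: [(0, 0) (44, 0) (44, 44) (0, 44)]
2. ⊥bis P3·P0 via (23.545,35.61): [(0, 0) (5.8811, 0) (27.7068, 44) (0, 44)]  |A|=738.932
3. ⊥bis P3·P1 via (17.855,23.515): [(0, 20.7371) (17.5195, 23.4628) (27.7068, 44) (0, 44)]  |A|=488.2873
4. ⊥bis P3·P2 via (23.405,27.935): [(0, 20.7371) (16.7084, 23.3366) (17.8436, 24.1161) (27.7068, 44) (0, 44)]  |A|=488.0428
5. ⊥bis P3·P4 via (26.51,21.625): [(0, 20.7371) (16.7084, 23.3366) (17.8436, 24.1161) (27.7068, 44) (0, 44)]  |A|=488.0428
6. canonical 5-gon: [(0, 20.7371) (16.7084, 23.3366) (17.8436, 24.1161) (27.7068, 44) (0, 44)]
7. shoelace: 488.0428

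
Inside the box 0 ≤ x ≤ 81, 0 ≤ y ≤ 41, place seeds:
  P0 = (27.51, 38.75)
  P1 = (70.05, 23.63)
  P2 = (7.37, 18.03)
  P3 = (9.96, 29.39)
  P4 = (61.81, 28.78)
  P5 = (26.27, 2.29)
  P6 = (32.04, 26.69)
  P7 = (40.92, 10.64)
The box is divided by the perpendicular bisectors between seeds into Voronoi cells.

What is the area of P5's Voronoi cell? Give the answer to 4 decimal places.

1. box [0,81]×[0,41]: [(0, 0) (81, 0) (81, 41) (0, 41)]
2. ⊥bis P5·P0 via (26.89,20.52): [(0, 21.4345) (0, 0) (81, 0) (81, 18.6797)]  |A|=1624.6272
3. ⊥bis P5·P1 via (48.16,12.96): [(44.7714, 19.9119) (0, 21.4345) (0, 0) (54.4772, 0)]  |A|=1022.1979
4. ⊥bis P5·P2 via (16.82,10.16): [(44.7714, 19.9119) (25.4876, 20.5677) (8.3587, 0) (54.4772, 0)]  |A|=663.0811
5. ⊥bis P5·P3 via (18.115,15.84): [(44.7714, 19.9119) (25.9445, 20.5522) (25.0024, 19.9852) (8.3587, 0) (54.4772, 0)]  |A|=662.9443
6. ⊥bis P5·P4 via (44.04,15.535): [(52.3191, 4.4275) (40.6738, 20.0512) (25.9445, 20.5522) (25.0024, 19.9852) (8.3587, 0) (54.4772, 0)]  |A|=631.7458
7. ⊥bis P5·P6 via (29.155,14.49): [(52.3191, 4.4275) (48.1706, 9.9933) (21.8623, 16.2146) (8.3587, 0) (54.4772, 0)]  |A|=488.9088
8. ⊥bis P5·P7 via (33.595,6.465): [(29.0002, 14.5266) (21.8623, 16.2146) (8.3587, 0) (37.2798, 0)]  |A|=279.3285
9. canonical 4-gon: [(29.0002, 14.5266) (21.8623, 16.2146) (8.3587, 0) (37.2798, 0)]
10. shoelace: 279.3285

Area of P5's cell: 279.3285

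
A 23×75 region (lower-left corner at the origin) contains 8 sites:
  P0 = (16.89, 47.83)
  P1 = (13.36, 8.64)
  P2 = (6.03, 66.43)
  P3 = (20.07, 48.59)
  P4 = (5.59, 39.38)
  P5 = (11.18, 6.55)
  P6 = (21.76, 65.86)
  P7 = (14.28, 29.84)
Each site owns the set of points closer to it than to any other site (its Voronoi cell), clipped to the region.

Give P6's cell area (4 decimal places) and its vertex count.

1. box [0,23]×[0,75]: [(0, 0) (23, 0) (23, 75) (0, 75)]
2. ⊥bis P6·P0 via (19.325,56.845): [(0, 62.0648) (23, 55.8524) (23, 75) (0, 75)]  |A|=368.9528
3. ⊥bis P6·P1 via (17.56,37.25): [(0, 62.0648) (23, 55.8524) (23, 75) (0, 75)]  |A|=368.9528
4. ⊥bis P6·P2 via (13.895,66.145): [(13.6139, 58.3876) (23, 55.8524) (23, 75) (14.2159, 75)]  |A|=162.8235
5. ⊥bis P6·P3 via (20.915,57.225): [(13.6139, 58.3876) (16.2156, 57.6849) (23, 57.021) (23, 75) (14.2159, 75)]  |A|=158.8594
6. ⊥bis P6·P4 via (13.675,52.62): [(13.6139, 58.3876) (16.2156, 57.6849) (23, 57.021) (23, 75) (14.2159, 75)]  |A|=158.8594
7. ⊥bis P6·P5 via (16.47,36.205): [(13.6139, 58.3876) (16.2156, 57.6849) (23, 57.021) (23, 75) (14.2159, 75)]  |A|=158.8594
8. ⊥bis P6·P7 via (18.02,47.85): [(13.6139, 58.3876) (16.2156, 57.6849) (23, 57.021) (23, 75) (14.2159, 75)]  |A|=158.8594
9. canonical 5-gon: [(13.6139, 58.3876) (16.2156, 57.6849) (23, 57.021) (23, 75) (14.2159, 75)]
10. shoelace: 158.8594

Area of P6's cell: 158.8594 (5 vertices)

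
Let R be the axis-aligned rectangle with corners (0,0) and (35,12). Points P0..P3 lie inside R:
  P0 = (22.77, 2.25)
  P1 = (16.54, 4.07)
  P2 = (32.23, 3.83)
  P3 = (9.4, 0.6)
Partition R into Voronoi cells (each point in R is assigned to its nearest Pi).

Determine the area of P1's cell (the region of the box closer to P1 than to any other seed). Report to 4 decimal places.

1. box [0,35]×[0,12]: [(0, 0) (35, 0) (35, 12) (0, 12)]
2. ⊥bis P1·P0 via (19.655,3.16): [(0, 0) (18.7319, 0) (22.2375, 12) (0, 12)]  |A|=245.816
3. ⊥bis P1·P2 via (24.385,3.95): [(0, 0) (18.7319, 0) (22.2375, 12) (0, 12)]  |A|=245.816
4. ⊥bis P1·P3 via (12.97,2.335): [(14.1048, 0) (18.7319, 0) (22.2375, 12) (8.2729, 12)]  |A|=111.55
5. canonical 4-gon: [(14.1048, 0) (18.7319, 0) (22.2375, 12) (8.2729, 12)]
6. shoelace: 111.55

Area of P1's cell: 111.5500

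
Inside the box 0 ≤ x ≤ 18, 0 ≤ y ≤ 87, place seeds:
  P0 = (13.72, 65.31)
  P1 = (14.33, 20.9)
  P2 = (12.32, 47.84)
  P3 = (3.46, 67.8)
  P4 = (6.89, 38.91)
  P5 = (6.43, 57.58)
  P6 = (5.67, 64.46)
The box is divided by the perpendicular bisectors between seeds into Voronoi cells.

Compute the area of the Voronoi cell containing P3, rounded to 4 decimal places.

Area of P3's cell: 230.8057

1. box [0,18]×[0,87]: [(0, 0) (18, 0) (18, 87) (0, 87)]
2. ⊥bis P3·P0 via (8.59,66.555): [(0, 31.1601) (13.5518, 87) (0, 87)]  |A|=378.3658
3. ⊥bis P3·P1 via (8.895,44.35): [(0, 42.2884) (2.8617, 42.9517) (13.5518, 87) (0, 87)]  |A|=362.4428
4. ⊥bis P3·P2 via (7.89,57.82): [(0, 54.3177) (6.2987, 57.1136) (13.5518, 87) (0, 87)]  |A|=305.4345
5. ⊥bis P3·P4 via (5.175,53.355): [(0, 54.3177) (6.2987, 57.1136) (13.5518, 87) (0, 87)]  |A|=305.4345
6. ⊥bis P3·P5 via (4.945,62.69): [(0, 61.253) (7.8574, 63.5364) (13.5518, 87) (0, 87)]  |A|=260.1398
7. ⊥bis P3·P6 via (4.565,66.13): [(0, 63.1094) (9.2371, 69.2214) (13.5518, 87) (0, 87)]  |A|=230.8057
8. canonical 4-gon: [(0, 63.1094) (9.2371, 69.2214) (13.5518, 87) (0, 87)]
9. shoelace: 230.8057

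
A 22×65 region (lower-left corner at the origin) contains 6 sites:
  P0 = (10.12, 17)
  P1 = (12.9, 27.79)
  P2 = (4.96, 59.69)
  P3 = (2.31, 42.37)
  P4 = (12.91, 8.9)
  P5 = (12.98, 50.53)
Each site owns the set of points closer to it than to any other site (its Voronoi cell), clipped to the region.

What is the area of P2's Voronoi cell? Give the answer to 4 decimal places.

1. box [0,22]×[0,65]: [(0, 0) (22, 0) (22, 65) (0, 65)]
2. ⊥bis P2·P0 via (7.54,38.345): [(0, 37.4336) (22, 40.0928) (22, 65) (0, 65)]  |A|=577.2093
3. ⊥bis P2·P1 via (8.93,43.74): [(0, 41.5173) (22, 46.9932) (22, 65) (0, 65)]  |A|=456.385
4. ⊥bis P2·P3 via (3.635,51.03): [(0, 51.5862) (22, 48.2201) (22, 65) (0, 65)]  |A|=332.131
5. ⊥bis P2·P4 via (8.935,34.295): [(0, 51.5862) (22, 48.2201) (22, 65) (0, 65)]  |A|=332.131
6. ⊥bis P2·P5 via (8.97,55.11): [(0, 51.5862) (4.2096, 50.9421) (20.2658, 65) (0, 65)]  |A|=170.6812
7. canonical 4-gon: [(0, 51.5862) (4.2096, 50.9421) (20.2658, 65) (0, 65)]
8. shoelace: 170.6812

Area of P2's cell: 170.6812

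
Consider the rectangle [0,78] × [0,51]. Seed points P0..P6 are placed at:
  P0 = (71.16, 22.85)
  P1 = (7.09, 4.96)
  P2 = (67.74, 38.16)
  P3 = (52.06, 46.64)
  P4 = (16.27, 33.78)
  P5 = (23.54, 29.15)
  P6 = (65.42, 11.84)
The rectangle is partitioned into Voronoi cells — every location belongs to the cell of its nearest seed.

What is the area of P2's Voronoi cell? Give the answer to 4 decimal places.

1. box [0,78]×[0,51]: [(0, 0) (78, 0) (78, 51) (0, 51)]
2. ⊥bis P2·P0 via (69.45,30.505): [(0, 14.991) (78, 32.4149) (78, 51) (0, 51)]  |A|=2129.1679
3. ⊥bis P2·P1 via (37.415,21.56): [(36.5424, 23.154) (78, 32.4149) (78, 51) (21.2995, 51)]  |A|=1174.6877
4. ⊥bis P2·P3 via (59.9,42.4): [(51.2708, 26.4441) (78, 32.4149) (78, 51) (64.551, 51)]  |A|=413.5085
5. ⊥bis P2·P4 via (42.005,35.97): [(51.2708, 26.4441) (78, 32.4149) (78, 51) (64.551, 51)]  |A|=413.5085
6. ⊥bis P2·P5 via (45.64,33.655): [(51.2708, 26.4441) (78, 32.4149) (78, 51) (64.551, 51)]  |A|=413.5085
7. ⊥bis P2·P6 via (66.58,25): [(51.2708, 26.4441) (78, 32.4149) (78, 51) (64.551, 51)]  |A|=413.5085
8. canonical 4-gon: [(51.2708, 26.4441) (78, 32.4149) (78, 51) (64.551, 51)]
9. shoelace: 413.5085

Area of P2's cell: 413.5085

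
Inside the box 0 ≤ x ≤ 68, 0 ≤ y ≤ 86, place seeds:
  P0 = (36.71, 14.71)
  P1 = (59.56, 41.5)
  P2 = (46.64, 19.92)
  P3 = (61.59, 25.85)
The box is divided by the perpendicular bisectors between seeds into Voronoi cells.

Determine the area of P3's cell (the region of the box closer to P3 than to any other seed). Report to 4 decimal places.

Area of P3's cell: 383.2594

1. box [0,68]×[0,86]: [(0, 0) (68, 0) (68, 86) (0, 86)]
2. ⊥bis P3·P0 via (49.15,20.28): [(58.2304, 0) (68, 0) (68, 86) (19.7239, 86)]  |A|=2495.9661
3. ⊥bis P3·P1 via (60.575,33.675): [(44.1087, 31.5391) (58.2304, 0) (68, 0) (68, 34.6381)]  |A|=567.8372
4. ⊥bis P3·P2 via (54.115,22.885): [(50.3606, 32.3501) (63.1925, 0) (68, 0) (68, 34.6381)]  |A|=383.2594
5. canonical 4-gon: [(50.3606, 32.3501) (63.1925, 0) (68, 0) (68, 34.6381)]
6. shoelace: 383.2594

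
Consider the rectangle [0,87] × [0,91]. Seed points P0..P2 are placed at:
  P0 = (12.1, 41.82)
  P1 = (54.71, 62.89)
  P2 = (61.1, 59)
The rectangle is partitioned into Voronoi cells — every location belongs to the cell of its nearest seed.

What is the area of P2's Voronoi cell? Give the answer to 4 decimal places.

Area of P2's cell: 2919.4047

1. box [0,87]×[0,91]: [(0, 0) (87, 0) (87, 91) (0, 91)]
2. ⊥bis P2·P0 via (36.6,50.41): [(54.2744, 0) (87, 0) (87, 91) (22.3686, 91)]  |A|=4429.7429
3. ⊥bis P2·P1 via (57.905,60.945): [(42.0423, 34.8877) (54.2744, 0) (87, 0) (87, 91) (76.2014, 91)]  |A|=2919.4047
4. canonical 5-gon: [(42.0423, 34.8877) (54.2744, 0) (87, 0) (87, 91) (76.2014, 91)]
5. shoelace: 2919.4047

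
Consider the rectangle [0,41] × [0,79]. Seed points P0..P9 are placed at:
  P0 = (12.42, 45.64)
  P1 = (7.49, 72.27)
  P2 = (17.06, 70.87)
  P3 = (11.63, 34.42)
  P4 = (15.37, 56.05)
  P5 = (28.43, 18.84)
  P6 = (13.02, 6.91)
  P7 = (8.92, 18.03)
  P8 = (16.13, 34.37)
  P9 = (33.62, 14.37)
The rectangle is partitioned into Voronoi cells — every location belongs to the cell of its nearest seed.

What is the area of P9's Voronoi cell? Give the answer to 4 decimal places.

Area of P9's cell: 297.5096

1. box [0,41]×[0,79]: [(0, 0) (41, 0) (41, 79) (0, 79)]
2. ⊥bis P9·P0 via (23.02,30.005): [(0, 14.3982) (0, 0) (41, 0) (41, 42.1948)]  |A|=1160.1575
3. ⊥bis P9·P1 via (20.555,43.32): [(0, 14.3982) (0, 0) (41, 0) (41, 42.1948)]  |A|=1160.1575
4. ⊥bis P9·P2 via (25.34,42.62): [(0, 14.3982) (0, 0) (41, 0) (41, 42.1948)]  |A|=1160.1575
5. ⊥bis P9·P3 via (22.625,24.395): [(35.3812, 38.3855) (0.3822, 0) (41, 0) (41, 42.1948)]  |A|=898.1093
6. ⊥bis P9·P4 via (24.495,35.21): [(35.3812, 38.3855) (0.3822, 0) (41, 0) (41, 42.1948)]  |A|=898.1093
7. ⊥bis P9·P5 via (31.025,16.605): [(16.7236, 0) (41, 0) (41, 28.1867)]  |A|=342.1362
8. ⊥bis P9·P6 via (23.32,10.64): [(24.08, 8.5413) (27.1731, 0) (41, 0) (41, 28.1867)]  |A|=297.5096
9. ⊥bis P9·P7 via (21.27,16.2): [(24.08, 8.5413) (27.1731, 0) (41, 0) (41, 28.1867)]  |A|=297.5096
10. ⊥bis P9·P8 via (24.875,24.37): [(24.08, 8.5413) (27.1731, 0) (41, 0) (41, 28.1867)]  |A|=297.5096
11. canonical 4-gon: [(24.08, 8.5413) (27.1731, 0) (41, 0) (41, 28.1867)]
12. shoelace: 297.5096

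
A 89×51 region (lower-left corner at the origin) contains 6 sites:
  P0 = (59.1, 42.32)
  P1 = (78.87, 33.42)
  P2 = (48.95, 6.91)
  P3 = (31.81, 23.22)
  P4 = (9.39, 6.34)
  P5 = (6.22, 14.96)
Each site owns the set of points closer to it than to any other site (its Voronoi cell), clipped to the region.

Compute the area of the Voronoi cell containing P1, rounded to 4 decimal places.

1. box [0,89]×[0,51]: [(0, 0) (89, 0) (89, 51) (0, 51)]
2. ⊥bis P1·P0 via (68.985,37.87): [(51.9368, 0) (89, 0) (89, 51) (74.8958, 51)]  |A|=1304.7682
3. ⊥bis P1·P2 via (63.91,20.165): [(61.9901, 22.3319) (81.7768, 0) (89, 0) (89, 51) (74.8958, 51)]  |A|=971.5768
4. ⊥bis P1·P3 via (55.34,28.32): [(61.9901, 22.3319) (81.7768, 0) (89, 0) (89, 51) (74.8958, 51)]  |A|=971.5768
5. ⊥bis P1·P4 via (44.13,19.88): [(61.9901, 22.3319) (81.7768, 0) (89, 0) (89, 51) (74.8958, 51)]  |A|=971.5768
6. ⊥bis P1·P5 via (42.545,24.19): [(61.9901, 22.3319) (81.7768, 0) (89, 0) (89, 51) (74.8958, 51)]  |A|=971.5768
7. canonical 5-gon: [(61.9901, 22.3319) (81.7768, 0) (89, 0) (89, 51) (74.8958, 51)]
8. shoelace: 971.5768

Area of P1's cell: 971.5768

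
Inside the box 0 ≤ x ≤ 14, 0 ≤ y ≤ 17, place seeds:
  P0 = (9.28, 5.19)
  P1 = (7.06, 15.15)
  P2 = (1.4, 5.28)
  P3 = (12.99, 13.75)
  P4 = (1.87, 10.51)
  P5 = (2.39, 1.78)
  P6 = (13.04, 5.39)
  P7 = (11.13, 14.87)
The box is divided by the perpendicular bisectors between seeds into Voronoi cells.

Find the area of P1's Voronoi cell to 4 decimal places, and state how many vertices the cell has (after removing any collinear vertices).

1. box [0,14]×[0,17]: [(0, 0) (14, 0) (14, 17) (0, 17)]
2. ⊥bis P1·P0 via (8.17,10.17): [(0, 8.349) (14, 11.4695) (14, 17) (0, 17)]  |A|=99.271
3. ⊥bis P1·P2 via (4.23,10.215): [(0, 12.6407) (5.3893, 9.5502) (14, 11.4695) (14, 17) (0, 17)]  |A|=87.7063
4. ⊥bis P1·P3 via (10.025,14.45): [(0, 12.6407) (5.3893, 9.5502) (9.0615, 10.3687) (10.627, 17) (0, 17)]  |A|=62.8662
5. ⊥bis P1·P4 via (4.465,12.83): [(7.0636, 9.9234) (9.0615, 10.3687) (10.627, 17) (0.7369, 17)]  |A|=41.2699
6. ⊥bis P1·P5 via (4.725,8.465): [(7.0636, 9.9234) (9.0615, 10.3687) (10.627, 17) (0.7369, 17)]  |A|=41.2699
7. ⊥bis P1·P6 via (10.05,10.27): [(7.0636, 9.9234) (9.0615, 10.3687) (10.627, 17) (0.7369, 17)]  |A|=41.2699
8. ⊥bis P1·P7 via (9.095,15.01): [(7.0636, 9.9234) (8.7712, 10.304) (9.2319, 17) (0.7369, 17)]  |A|=35.6875
9. canonical 4-gon: [(7.0636, 9.9234) (8.7712, 10.304) (9.2319, 17) (0.7369, 17)]
10. shoelace: 35.6875

Area of P1's cell: 35.6875 (4 vertices)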